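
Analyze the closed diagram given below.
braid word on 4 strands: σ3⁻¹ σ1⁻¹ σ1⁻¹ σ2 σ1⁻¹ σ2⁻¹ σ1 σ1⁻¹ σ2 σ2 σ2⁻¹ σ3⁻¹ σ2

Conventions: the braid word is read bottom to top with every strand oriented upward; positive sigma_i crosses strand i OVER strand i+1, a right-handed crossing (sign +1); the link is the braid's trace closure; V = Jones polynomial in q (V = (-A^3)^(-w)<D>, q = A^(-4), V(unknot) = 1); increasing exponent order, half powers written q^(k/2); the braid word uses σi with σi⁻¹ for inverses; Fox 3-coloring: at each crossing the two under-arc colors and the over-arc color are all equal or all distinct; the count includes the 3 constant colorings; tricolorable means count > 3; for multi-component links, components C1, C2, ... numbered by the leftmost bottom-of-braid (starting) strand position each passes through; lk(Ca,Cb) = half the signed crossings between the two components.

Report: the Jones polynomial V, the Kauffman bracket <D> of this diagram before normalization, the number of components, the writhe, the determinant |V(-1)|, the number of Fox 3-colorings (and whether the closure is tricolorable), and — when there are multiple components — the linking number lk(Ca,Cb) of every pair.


V = -q^-6 + 2q^-5 - 3q^-4 + 4q^-3 - 3q^-2 + 3q^-1 - 2 + q
<D> = -A^-13 + 2A^-9 - 3A^-5 + 3A^-1 - 4A^3 + 3A^7 - 2A^11 + A^15 (w = -3)
1 component over 13 crossings, w = -3
3 Fox colorings among 3^13, |V(-1)| = 19: not tricolorable
why: w = -3 shifts under R1 moves; the (-A^3)^(3) factor cancels that in V


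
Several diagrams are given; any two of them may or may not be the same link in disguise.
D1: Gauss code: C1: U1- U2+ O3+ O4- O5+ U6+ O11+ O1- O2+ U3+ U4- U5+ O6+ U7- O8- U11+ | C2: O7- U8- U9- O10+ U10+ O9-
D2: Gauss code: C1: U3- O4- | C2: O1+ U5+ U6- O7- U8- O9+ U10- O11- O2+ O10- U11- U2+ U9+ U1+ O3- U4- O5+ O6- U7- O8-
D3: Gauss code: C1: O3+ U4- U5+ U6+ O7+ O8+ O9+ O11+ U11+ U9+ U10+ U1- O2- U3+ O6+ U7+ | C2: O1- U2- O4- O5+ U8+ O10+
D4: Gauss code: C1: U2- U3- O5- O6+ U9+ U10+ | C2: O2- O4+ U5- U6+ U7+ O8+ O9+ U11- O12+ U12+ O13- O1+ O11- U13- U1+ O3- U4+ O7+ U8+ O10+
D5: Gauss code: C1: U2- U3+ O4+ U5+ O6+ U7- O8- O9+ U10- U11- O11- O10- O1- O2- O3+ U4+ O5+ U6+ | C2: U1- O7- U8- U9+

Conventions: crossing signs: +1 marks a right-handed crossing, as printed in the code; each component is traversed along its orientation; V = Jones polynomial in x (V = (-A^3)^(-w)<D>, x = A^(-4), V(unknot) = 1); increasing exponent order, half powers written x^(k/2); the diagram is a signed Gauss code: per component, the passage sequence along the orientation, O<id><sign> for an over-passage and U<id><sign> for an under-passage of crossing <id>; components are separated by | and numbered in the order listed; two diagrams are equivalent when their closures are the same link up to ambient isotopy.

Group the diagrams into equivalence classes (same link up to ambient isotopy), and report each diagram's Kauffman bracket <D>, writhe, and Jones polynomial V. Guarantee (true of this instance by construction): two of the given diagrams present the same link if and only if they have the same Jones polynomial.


grouping into links: {D1, D5} | {D2} | {D3, D4}
V(D1) = -x^(-3/2) - 2x^(1/2) + x^(3/2) - x^(5/2) + x^(7/2)  (w +1, c 11, <D> = -A^-11 + A^-7 - A^-3 + 2A + A^9)
V(D2) = -x^(-5/2) - x^(-1/2)  (w -3, c 11, <D> = A^-7 + A)
V(D3) = -x^(1/2) - x^(3/2) - x^(5/2) + x^(9/2)  [11 crossings, <D> = -A^-3 + A^5 + A^9 + A^13, w = +5]
V(D4) = -x^(1/2) - x^(3/2) - x^(5/2) + x^(9/2)  (w +3, c 13, <D> = -A^-9 + A^-1 + A^3 + A^7)
D5 (bracket -A^-17 + A^-13 - A^-9 + 2A^-5 + A^3; 11 crossings at w = -1): V = -x^(-3/2) - 2x^(1/2) + x^(3/2) - x^(5/2) + x^(7/2)
why: 3 classes among 5 diagrams; unequal V(x) rules out equality


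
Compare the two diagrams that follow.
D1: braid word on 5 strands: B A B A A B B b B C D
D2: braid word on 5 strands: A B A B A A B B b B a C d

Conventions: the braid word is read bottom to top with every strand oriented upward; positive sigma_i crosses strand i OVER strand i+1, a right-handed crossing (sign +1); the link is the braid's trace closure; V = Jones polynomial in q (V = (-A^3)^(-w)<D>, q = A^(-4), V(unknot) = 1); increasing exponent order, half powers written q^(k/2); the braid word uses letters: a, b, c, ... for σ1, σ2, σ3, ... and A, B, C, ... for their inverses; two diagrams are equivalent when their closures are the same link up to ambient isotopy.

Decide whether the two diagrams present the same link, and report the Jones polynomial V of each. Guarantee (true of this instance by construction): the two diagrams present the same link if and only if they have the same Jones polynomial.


equivalent: yes
D1 (bracket A^-17 + A^-9 - A^-5 + A^-1 - A^3 + A^7; 11 crossings at w = -9): V = -q^(-17/2) + q^(-15/2) - q^(-13/2) + q^(-11/2) - q^(-9/2) - q^(-5/2)
V(D2) = -q^(-17/2) + q^(-15/2) - q^(-13/2) + q^(-11/2) - q^(-9/2) - q^(-5/2)  [13 crossings, <D> = A^-11 + A^-3 - A + A^5 - A^9 + A^13, w = -7]
observation: Markov moves rewrite D1 (11 crossings) into D2 (13)


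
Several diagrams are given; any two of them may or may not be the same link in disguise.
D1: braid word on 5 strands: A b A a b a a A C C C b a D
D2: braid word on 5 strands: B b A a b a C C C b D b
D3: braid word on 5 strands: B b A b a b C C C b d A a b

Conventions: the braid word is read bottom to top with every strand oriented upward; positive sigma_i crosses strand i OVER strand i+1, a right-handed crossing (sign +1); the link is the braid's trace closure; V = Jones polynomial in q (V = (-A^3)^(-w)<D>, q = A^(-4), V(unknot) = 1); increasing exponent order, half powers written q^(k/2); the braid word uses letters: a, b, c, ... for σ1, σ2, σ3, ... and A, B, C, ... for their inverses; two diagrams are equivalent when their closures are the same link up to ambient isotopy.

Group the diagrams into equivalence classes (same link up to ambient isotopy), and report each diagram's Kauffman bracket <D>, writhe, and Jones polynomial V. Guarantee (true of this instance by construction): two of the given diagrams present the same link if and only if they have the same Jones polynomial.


classes: {D1, D2, D3}
V(D1) = -q^-3 + q^-2 - q^-1 + 3 - q + q^2 - q^3  [14 crossings, <D> = -A^-12 + A^-8 - A^-4 + 3 - A^4 + A^8 - A^12, w = 0]
V(D2) = -q^-3 + q^-2 - q^-1 + 3 - q + q^2 - q^3  (w 0, c 12, <D> = -A^-12 + A^-8 - A^-4 + 3 - A^4 + A^8 - A^12)
V(D3) = -q^-3 + q^-2 - q^-1 + 3 - q + q^2 - q^3  (w +2, c 14, <D> = -A^-6 + A^-2 - A^2 + 3A^6 - A^10 + A^14 - A^18)
insight: all 3 diagrams share one V(q), hence one class


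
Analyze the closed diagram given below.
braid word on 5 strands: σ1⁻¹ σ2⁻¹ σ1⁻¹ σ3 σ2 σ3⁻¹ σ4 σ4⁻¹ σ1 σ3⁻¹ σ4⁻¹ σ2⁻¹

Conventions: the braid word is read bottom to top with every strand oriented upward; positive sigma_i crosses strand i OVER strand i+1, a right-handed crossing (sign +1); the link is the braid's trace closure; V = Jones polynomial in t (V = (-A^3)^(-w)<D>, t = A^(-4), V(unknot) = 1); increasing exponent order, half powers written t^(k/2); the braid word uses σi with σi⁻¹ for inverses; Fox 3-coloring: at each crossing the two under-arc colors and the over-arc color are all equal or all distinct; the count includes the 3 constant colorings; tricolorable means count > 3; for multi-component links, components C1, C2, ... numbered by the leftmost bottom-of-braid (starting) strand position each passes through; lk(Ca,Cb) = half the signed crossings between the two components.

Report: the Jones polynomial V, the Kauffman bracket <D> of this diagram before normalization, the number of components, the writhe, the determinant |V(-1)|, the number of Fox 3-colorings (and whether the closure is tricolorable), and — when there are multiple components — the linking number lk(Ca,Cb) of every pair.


V = t^-5 + 2t^-3 + t^-1
<D> = A^-8 + 2 + A^8 (w = -4)
3 components over 12 crossings, w = -4
lk(C1,C2): -1
lk(C1,C3) = 0
linking number lk(C2,C3) = -1
3 Fox colorings among 3^12, |V(-1)| = 4: not tricolorable
why: det 4 = |V(-1)|; not divisible by 3, so not tricolorable


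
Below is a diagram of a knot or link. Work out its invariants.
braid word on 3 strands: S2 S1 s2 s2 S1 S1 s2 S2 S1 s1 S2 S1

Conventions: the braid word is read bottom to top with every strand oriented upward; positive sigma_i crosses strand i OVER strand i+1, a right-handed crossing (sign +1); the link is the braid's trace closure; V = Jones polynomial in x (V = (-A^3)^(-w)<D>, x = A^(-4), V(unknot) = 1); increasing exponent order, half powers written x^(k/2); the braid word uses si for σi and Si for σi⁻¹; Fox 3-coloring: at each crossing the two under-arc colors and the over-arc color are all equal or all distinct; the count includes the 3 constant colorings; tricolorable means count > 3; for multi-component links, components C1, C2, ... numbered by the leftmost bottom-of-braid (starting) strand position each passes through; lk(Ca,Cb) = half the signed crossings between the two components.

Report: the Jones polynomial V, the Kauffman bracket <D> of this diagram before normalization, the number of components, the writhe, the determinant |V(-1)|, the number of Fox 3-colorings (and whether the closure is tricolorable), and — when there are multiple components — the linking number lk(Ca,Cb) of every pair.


V(x) = -x^-6 + x^-5 - x^-4 + 2x^-3 - x^-2 + x^-1
bracket: A^-8 - A^-4 + 2 - A^4 + A^8 - A^12, w = -4
1 component, writhe -4, over 12 crossings
det 7, colorings 3 of 3^12 — not tricolorable
observation: |V(-1)| = 7: so not tricolorable, since 3 does not divide 7


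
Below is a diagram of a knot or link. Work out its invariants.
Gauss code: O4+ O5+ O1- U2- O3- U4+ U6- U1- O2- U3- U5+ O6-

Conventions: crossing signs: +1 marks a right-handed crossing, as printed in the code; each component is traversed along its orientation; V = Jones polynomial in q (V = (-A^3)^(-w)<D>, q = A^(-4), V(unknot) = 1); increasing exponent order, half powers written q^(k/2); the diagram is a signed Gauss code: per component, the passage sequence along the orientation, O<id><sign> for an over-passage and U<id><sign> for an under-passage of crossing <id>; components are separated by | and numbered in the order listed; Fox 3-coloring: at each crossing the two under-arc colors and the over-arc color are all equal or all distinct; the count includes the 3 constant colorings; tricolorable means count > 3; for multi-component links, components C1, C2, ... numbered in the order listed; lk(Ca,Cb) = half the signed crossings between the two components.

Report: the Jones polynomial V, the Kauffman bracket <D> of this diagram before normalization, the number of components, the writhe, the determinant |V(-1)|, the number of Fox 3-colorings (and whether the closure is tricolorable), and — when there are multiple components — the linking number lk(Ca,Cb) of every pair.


V(q) = -q^-4 + q^-3 + q^-1
bracket: A^-2 + A^6 - A^10, w = -2
1 component, writhe -2, over 6 crossings
det 3, colorings 9 of 3^6 — tricolorable
observation: det 3 = |V(-1)|; divisible by 3, so tricolorable


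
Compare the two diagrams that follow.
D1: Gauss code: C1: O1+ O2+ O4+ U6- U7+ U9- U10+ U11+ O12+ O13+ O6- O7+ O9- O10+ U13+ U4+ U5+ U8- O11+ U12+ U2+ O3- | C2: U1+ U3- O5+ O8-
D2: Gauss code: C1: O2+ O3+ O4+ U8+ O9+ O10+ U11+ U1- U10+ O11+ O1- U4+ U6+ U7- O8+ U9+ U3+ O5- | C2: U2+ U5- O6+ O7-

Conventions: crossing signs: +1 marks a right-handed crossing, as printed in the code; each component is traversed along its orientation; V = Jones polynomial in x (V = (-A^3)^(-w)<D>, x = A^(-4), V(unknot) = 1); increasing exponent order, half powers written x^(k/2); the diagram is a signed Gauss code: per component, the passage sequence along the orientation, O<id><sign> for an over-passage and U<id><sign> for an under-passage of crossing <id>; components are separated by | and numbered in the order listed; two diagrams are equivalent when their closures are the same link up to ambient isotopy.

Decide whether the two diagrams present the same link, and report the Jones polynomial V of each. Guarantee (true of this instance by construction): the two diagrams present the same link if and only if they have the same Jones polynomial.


same link: yes
V(D1) = -x^(1/2) - x^(3/2) - x^(5/2) + x^(9/2)  [13 crossings, <D> = -A^-3 + A^5 + A^9 + A^13, w = +5]
V(D2) = -x^(1/2) - x^(3/2) - x^(5/2) + x^(9/2)  (w +5, c 11, <D> = -A^-3 + A^5 + A^9 + A^13)
note: one V(x) for all 2 diagrams — one class (guaranteed)


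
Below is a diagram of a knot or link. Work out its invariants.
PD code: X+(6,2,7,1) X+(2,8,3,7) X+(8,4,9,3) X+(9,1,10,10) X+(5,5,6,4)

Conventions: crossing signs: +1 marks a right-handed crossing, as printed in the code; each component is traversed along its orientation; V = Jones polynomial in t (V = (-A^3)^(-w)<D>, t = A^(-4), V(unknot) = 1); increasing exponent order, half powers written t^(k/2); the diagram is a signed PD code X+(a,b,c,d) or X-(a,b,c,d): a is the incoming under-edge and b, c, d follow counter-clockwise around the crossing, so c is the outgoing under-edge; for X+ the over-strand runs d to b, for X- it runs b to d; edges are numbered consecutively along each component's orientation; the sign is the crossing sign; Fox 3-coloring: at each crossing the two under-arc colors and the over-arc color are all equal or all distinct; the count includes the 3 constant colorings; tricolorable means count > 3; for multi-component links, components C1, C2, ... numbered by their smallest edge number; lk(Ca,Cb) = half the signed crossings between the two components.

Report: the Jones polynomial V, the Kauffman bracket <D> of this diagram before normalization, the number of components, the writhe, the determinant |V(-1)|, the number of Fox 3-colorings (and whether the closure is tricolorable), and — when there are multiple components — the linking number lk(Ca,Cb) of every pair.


V = t + t^3 - t^4
<D> = A^-1 - A^3 - A^11 (w = +5)
1 component over 5 crossings, w = +5
9 Fox colorings among 3^5, |V(-1)| = 3: tricolorable
why: the span of V is 3, forcing >= 3 crossings in any diagram


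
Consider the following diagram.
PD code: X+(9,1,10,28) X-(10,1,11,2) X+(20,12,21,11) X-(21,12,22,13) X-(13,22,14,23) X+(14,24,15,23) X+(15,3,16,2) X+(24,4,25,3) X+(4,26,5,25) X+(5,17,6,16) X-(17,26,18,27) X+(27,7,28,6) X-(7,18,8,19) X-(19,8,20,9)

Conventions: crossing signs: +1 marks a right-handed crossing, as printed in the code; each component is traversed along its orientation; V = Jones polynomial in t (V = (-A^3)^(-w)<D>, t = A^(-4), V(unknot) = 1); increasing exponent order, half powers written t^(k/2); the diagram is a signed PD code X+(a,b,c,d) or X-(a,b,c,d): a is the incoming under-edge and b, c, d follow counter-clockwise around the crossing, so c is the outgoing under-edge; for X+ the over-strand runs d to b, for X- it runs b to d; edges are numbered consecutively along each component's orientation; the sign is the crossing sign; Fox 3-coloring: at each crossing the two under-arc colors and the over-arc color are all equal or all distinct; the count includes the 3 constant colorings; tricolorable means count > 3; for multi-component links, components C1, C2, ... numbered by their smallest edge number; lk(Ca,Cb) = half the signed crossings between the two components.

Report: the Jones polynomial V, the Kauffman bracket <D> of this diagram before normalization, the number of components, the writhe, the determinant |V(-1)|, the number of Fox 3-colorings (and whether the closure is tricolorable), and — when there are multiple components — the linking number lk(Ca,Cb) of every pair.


Jones polynomial: V(t) = -t^-1 + 2 - t + 2t^2 - t^3 + t^4 - t^5
<D> = -A^-14 + A^-10 - A^-6 + 2A^-2 - A^2 + 2A^6 - A^10; writhe +2
components 1, writhe +2 (14 crossings)
3-colorings: 9 of 3^14, det 9 — tricolorable
note: det 9 = |V(-1)|; divisible by 3, so tricolorable


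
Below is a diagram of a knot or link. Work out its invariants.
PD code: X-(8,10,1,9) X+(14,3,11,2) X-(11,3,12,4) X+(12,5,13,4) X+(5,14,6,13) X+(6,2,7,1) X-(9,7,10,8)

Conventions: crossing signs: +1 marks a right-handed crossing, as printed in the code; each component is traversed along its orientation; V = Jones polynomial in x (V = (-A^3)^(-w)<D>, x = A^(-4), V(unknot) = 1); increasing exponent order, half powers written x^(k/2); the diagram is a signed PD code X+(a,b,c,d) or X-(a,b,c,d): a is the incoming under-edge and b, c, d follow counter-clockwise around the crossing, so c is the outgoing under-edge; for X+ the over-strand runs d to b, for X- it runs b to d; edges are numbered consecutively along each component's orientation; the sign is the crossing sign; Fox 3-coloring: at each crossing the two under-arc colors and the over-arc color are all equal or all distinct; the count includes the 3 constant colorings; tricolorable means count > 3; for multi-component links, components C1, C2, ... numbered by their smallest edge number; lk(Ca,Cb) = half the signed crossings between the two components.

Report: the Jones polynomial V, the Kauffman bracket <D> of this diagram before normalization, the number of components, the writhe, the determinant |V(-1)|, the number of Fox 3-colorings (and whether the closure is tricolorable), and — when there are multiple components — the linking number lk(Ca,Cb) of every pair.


Jones polynomial: V(x) = x^-2 + 2 + x^2
<D> = -A^-5 - 2A^3 - A^11; writhe +1
components 3, writhe +1 (7 crossings)
linking number lk(C1,C2) = -1
lk(C1,C3): +1
lk(C2,C3) = 0
3-colorings: 3 of 3^7, det 4 — not tricolorable
note: V is palindromic (span 4, det 4): x -> 1/x fixes it; necessary, not sufficient, for amphichirality


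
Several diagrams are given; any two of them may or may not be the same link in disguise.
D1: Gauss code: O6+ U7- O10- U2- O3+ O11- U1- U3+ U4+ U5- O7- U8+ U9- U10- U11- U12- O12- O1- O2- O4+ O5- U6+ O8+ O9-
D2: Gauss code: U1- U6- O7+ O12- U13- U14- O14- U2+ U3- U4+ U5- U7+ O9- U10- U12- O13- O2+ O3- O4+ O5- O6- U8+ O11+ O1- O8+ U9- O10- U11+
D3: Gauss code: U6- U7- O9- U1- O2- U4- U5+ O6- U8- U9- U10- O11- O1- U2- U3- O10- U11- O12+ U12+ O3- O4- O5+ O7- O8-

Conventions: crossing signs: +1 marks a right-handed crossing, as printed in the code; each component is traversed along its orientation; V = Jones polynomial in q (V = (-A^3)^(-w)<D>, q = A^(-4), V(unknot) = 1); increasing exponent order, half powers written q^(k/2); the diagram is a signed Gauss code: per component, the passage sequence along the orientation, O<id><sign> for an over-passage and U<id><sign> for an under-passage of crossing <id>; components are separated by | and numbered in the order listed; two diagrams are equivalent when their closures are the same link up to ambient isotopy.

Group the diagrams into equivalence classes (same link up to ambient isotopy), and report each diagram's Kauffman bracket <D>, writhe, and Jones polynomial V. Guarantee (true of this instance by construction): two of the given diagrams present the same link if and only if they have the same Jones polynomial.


equivalence classes: {D1, D2} | {D3}
D1 (bracket A^-8 - A^-4 + 2 - A^4 + A^8 - A^12; 12 crossings at w = -4): V = -q^-6 + q^-5 - q^-4 + 2q^-3 - q^-2 + q^-1
D2 (bracket A^-8 - A^-4 + 2 - A^4 + A^8 - A^12; 14 crossings at w = -4): V = -q^-6 + q^-5 - q^-4 + 2q^-3 - q^-2 + q^-1
V(D3) = -q^-8 + q^-5 + q^-3  (w -8, c 12, <D> = A^-12 + A^-4 - A^8)
observation: comparing 3 Jones polynomials yields 2 groups


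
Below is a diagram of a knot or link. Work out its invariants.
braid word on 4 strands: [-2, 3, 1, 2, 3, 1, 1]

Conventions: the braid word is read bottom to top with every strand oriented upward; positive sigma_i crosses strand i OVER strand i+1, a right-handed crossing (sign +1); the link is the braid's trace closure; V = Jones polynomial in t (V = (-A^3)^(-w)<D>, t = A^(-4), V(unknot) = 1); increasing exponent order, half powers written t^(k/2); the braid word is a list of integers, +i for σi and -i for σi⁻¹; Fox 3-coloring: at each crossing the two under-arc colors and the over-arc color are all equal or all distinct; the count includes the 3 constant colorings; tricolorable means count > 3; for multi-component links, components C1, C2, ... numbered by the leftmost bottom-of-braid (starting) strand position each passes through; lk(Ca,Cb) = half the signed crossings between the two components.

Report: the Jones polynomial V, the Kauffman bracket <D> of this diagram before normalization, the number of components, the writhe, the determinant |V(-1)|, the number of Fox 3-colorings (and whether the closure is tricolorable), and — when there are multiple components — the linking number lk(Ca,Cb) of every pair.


Jones polynomial: V(t) = t - t^2 + 2t^3 - t^4 + t^5 - t^6
<D> = A^-9 - A^-5 + A^-1 - 2A^3 + A^7 - A^11; writhe +5
components 1, writhe +5 (7 crossings)
3-colorings: 3 of 3^7, det 7 — not tricolorable
note: |V(-1)| = 7: so not tricolorable, since 3 does not divide 7


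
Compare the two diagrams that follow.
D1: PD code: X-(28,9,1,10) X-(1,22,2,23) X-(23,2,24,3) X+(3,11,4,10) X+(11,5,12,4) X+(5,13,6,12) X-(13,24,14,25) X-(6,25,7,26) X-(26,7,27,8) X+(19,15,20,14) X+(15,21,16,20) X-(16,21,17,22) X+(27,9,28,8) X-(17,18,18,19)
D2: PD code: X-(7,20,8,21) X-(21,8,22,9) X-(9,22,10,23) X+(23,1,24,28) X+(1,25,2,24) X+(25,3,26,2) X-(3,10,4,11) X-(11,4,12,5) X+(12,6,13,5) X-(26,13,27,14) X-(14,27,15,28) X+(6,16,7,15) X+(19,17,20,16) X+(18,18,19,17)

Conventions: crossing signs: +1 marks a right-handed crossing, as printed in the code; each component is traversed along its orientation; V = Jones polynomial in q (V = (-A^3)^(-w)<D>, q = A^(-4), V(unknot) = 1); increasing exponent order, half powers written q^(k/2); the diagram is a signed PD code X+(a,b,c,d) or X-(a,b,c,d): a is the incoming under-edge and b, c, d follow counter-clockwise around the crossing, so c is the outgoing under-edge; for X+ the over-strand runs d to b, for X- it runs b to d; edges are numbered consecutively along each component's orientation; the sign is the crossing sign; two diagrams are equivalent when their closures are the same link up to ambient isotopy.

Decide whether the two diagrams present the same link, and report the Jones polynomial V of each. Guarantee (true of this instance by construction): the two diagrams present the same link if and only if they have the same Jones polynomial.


same link: yes
V(D1) = -q^-5 + q^-4 - q^-3 + 2q^-2 - q^-1 + 2 - q  [14 crossings, <D> = -A^-10 + 2A^-6 - A^-2 + 2A^2 - A^6 + A^10 - A^14, w = -2]
V(D2) = -q^-5 + q^-4 - q^-3 + 2q^-2 - q^-1 + 2 - q  [14 crossings, <D> = -A^-4 + 2 - A^4 + 2A^8 - A^12 + A^16 - A^20, w = 0]
insight: from 14 to 14 crossings by R-moves: one link, two diagrams


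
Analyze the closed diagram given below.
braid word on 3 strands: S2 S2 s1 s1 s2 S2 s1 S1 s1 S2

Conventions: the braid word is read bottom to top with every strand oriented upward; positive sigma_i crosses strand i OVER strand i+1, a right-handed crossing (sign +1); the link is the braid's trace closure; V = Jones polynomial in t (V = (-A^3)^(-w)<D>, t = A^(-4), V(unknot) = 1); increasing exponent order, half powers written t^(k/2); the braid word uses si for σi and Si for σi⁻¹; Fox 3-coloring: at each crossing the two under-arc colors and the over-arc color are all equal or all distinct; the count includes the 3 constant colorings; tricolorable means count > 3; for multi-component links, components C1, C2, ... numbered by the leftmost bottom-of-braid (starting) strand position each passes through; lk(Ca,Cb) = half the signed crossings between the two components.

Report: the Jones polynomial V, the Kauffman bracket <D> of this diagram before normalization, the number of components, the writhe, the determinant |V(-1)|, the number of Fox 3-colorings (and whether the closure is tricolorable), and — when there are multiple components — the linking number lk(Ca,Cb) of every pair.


V(t) = -t^-3 + t^-2 - t^-1 + 3 - t + t^2 - t^3
bracket: -A^-12 + A^-8 - A^-4 + 3 - A^4 + A^8 - A^12, w = 0
1 component, writhe 0, over 10 crossings
det 9, colorings 27 of 3^10 — tricolorable
observation: inverse pairs cancel, leaving σ2⁻¹ σ2⁻¹ σ1 σ1 σ1 σ2⁻¹


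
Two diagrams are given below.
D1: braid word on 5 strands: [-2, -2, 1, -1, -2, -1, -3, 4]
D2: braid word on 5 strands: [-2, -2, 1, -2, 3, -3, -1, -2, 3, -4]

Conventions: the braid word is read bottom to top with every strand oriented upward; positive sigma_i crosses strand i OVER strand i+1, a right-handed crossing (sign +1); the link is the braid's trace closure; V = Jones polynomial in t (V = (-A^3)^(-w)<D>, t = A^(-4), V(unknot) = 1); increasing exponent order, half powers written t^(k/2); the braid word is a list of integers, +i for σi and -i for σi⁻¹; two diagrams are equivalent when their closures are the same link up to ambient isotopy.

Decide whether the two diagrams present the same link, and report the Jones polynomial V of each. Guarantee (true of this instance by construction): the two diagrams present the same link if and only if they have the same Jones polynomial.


equivalent: yes
D1 (bracket A^-8 + 1 - A^4; 8 crossings at w = -4): V = -t^-4 + t^-3 + t^-1
V(D2) = -t^-4 + t^-3 + t^-1  [10 crossings, <D> = A^-8 + 1 - A^4, w = -4]
observation: one V(t) for all 2 diagrams — one class (guaranteed)


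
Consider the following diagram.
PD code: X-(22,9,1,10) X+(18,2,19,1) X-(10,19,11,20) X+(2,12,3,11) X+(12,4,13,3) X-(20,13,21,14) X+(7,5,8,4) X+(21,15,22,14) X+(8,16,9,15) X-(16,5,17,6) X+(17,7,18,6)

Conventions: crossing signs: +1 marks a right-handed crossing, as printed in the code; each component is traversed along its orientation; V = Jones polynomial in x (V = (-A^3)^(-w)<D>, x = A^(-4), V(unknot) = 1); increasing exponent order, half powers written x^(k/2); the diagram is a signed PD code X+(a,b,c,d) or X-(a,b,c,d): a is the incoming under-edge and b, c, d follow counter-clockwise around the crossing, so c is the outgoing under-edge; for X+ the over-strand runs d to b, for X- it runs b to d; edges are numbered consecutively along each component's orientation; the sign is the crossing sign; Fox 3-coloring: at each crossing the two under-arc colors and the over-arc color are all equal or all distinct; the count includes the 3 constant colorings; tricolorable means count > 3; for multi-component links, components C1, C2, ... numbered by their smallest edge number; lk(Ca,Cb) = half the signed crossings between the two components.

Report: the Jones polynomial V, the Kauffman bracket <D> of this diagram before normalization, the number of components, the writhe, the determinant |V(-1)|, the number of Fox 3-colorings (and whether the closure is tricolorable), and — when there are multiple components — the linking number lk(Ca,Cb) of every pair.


V = x^-1 - 1 + 2x - 2x^2 + 2x^3 - 2x^4 + x^5
<D> = -A^-11 + 2A^-7 - 2A^-3 + 2A - 2A^5 + A^9 - A^13 (w = +3)
1 component over 11 crossings, w = +3
3 Fox colorings among 3^11, |V(-1)| = 11: not tricolorable
why: |V(-1)| = 11: so not tricolorable, since 3 does not divide 11


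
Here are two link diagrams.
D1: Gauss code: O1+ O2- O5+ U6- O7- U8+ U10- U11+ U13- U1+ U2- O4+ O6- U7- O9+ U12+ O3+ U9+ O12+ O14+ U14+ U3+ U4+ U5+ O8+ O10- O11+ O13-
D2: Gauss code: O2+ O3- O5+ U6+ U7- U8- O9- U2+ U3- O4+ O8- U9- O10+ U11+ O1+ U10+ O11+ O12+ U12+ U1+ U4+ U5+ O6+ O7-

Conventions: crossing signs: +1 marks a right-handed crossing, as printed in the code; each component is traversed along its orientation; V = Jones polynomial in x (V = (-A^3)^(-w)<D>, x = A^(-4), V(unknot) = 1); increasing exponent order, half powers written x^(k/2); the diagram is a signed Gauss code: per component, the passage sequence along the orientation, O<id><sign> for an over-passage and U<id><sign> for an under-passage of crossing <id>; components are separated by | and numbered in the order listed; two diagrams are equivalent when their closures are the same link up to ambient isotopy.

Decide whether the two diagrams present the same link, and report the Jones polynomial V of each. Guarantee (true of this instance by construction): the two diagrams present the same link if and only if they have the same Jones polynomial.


same link: yes
V(D1) = x + x^3 - x^4  [14 crossings, <D> = -A^-4 + 1 + A^8, w = +4]
V(D2) = x + x^3 - x^4  (w +4, c 12, <D> = -A^-4 + 1 + A^8)
note: all 2 diagrams share one V(x), hence one class


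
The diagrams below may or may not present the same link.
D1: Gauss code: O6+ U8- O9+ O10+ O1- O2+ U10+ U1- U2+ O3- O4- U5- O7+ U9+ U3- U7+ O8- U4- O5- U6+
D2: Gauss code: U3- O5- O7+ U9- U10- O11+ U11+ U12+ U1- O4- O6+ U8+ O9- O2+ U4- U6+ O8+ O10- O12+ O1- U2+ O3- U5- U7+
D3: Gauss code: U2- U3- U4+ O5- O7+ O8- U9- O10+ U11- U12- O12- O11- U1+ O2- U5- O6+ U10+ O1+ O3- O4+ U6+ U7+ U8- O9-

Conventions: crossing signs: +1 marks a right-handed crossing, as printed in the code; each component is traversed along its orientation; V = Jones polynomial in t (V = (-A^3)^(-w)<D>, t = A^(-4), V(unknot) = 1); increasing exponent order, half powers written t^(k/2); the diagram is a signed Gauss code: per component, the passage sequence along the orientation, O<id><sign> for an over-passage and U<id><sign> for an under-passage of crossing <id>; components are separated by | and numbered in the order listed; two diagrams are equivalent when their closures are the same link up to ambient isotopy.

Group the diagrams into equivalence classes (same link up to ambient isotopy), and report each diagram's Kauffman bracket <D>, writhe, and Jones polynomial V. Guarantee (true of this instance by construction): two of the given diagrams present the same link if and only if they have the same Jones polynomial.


grouping into links: {D1} | {D2} | {D3}
V(D1) = -t^-4 + t^-3 + t^-1  (w 0, c 10, <D> = A^4 + A^12 - A^16)
V(D2) = 1  (w 0, c 12, <D> = 1)
V(D3) = -t^-3 + 2t^-2 - 2t^-1 + 3 - 2t + 2t^2 - t^3  [12 crossings, <D> = -A^-18 + 2A^-14 - 2A^-10 + 3A^-6 - 2A^-2 + 2A^2 - A^6, w = -2]
why: 3 classes among 3 diagrams; unequal V(t) rules out equality


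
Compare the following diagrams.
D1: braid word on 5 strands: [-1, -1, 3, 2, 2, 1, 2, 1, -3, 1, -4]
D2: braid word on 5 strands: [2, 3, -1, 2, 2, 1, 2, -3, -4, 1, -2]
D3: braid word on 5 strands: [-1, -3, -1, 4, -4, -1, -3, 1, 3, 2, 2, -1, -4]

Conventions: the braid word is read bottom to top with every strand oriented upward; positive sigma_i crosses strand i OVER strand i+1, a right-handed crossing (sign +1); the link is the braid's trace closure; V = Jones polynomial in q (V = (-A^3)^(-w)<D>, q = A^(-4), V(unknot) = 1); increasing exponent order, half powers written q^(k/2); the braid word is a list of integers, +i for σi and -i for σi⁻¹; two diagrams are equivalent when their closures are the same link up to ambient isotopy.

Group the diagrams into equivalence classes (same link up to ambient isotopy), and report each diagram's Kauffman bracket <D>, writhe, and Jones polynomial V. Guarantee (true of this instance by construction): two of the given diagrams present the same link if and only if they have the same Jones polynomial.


classes: {D1, D2} | {D3}
V(D1) = -q^(1/2) - q^(3/2) - q^(5/2) + q^(9/2)  [11 crossings, <D> = -A^-9 + A^-1 + A^3 + A^7, w = +3]
D2 (bracket -A^-9 + A^-1 + A^3 + A^7; 11 crossings at w = +3): V = -q^(1/2) - q^(3/2) - q^(5/2) + q^(9/2)
V(D3) = q^(-7/2) - q^(-5/2) + q^(-3/2) - 2q^(-1/2) - q^(3/2)  [13 crossings, <D> = A^-15 + 2A^-7 - A^-3 + A - A^5, w = -3]
note: 2 values of V(q) split the 3 diagrams


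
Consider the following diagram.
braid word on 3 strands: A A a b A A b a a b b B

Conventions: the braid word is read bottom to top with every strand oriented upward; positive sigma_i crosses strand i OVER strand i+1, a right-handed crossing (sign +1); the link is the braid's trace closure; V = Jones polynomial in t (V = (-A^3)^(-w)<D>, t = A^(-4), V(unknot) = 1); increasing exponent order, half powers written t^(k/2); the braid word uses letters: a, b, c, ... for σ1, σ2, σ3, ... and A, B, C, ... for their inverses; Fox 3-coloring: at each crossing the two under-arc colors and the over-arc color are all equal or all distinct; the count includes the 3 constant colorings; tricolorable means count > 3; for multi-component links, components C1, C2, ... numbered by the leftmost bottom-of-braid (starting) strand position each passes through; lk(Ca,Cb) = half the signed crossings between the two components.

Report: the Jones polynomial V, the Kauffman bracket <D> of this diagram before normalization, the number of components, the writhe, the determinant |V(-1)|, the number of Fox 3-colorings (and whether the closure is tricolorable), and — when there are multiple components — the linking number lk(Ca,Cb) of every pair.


Jones polynomial: V(t) = -t^-1 + 2 - t + 2t^2 - t^3 + t^4 - t^5
<D> = -A^-14 + A^-10 - A^-6 + 2A^-2 - A^2 + 2A^6 - A^10; writhe +2
components 1, writhe +2 (12 crossings)
3-colorings: 9 of 3^12, det 9 — tricolorable
note: w = +2 shifts under R1 moves; the (-A^3)^(-2) factor cancels that in V


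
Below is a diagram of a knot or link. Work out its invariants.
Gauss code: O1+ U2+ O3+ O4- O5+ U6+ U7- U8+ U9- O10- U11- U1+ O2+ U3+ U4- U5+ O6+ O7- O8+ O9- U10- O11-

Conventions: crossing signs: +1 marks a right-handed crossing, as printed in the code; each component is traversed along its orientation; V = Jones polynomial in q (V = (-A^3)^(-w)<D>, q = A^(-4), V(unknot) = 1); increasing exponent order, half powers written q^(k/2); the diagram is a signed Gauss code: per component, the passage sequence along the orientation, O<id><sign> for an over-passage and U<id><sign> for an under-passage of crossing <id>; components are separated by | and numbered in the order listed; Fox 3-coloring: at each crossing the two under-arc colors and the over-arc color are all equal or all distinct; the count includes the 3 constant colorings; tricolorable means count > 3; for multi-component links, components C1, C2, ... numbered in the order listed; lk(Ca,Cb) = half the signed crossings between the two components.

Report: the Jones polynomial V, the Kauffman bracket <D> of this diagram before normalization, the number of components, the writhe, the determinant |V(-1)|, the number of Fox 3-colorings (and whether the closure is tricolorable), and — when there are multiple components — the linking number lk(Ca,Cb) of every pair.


Jones polynomial: V(q) = 1
<D> = -A^3; writhe +1
components 1, writhe +1 (11 crossings)
3-colorings: 3 of 3^11, det 1 — not tricolorable
note: |V(-1)| = 1: so not tricolorable, since 3 does not divide 1


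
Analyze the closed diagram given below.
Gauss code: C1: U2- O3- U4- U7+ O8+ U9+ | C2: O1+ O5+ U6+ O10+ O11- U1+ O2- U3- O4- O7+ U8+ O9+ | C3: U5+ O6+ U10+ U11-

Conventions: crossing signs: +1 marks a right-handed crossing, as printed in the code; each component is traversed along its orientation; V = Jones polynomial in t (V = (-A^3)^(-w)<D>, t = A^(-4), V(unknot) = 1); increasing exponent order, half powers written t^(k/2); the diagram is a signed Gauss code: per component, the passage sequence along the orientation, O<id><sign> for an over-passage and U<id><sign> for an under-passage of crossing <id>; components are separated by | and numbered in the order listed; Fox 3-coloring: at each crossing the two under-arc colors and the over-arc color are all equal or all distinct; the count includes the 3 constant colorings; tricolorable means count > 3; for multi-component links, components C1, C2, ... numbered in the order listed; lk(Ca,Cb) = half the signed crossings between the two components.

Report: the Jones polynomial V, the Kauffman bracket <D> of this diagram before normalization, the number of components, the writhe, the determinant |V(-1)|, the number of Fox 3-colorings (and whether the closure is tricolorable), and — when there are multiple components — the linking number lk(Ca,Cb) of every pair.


V = 1 + t + t^2 + t^3
<D> = -A^-3 - A - A^5 - A^9 (w = +3)
3 components over 11 crossings, w = +3
lk(C1,C2): 0
lk(C1,C3) = 0
linking number lk(C2,C3) = +1
9 Fox colorings among 3^11, |V(-1)| = 0: tricolorable
why: the 3 component pairs carry total linking +1


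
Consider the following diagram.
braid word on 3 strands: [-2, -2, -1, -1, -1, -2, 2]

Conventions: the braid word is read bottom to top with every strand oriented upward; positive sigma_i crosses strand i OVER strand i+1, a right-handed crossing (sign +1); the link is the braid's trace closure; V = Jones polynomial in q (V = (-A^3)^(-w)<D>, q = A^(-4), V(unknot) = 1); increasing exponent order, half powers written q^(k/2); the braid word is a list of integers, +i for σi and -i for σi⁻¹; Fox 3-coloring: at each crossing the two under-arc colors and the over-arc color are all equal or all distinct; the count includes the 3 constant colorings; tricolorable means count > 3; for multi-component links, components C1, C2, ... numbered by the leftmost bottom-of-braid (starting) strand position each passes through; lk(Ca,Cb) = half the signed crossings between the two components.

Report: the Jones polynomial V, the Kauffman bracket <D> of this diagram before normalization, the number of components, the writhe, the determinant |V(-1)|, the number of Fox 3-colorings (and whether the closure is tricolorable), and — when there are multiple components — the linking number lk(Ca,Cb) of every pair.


V(q) = q^(-13/2) - q^(-11/2) + q^(-9/2) - 2q^(-7/2) - q^(-3/2)
bracket: A^-9 + 2A^-1 - A^3 + A^7 - A^11, w = -5
2 components, writhe -5, over 7 crossings
lk(C1,C2) = -1
det 6, colorings 9 of 3^7 — tricolorable
observation: w = -5 (over 7 crossings) is diagram-only; (-A^3)^(5) removes it from V


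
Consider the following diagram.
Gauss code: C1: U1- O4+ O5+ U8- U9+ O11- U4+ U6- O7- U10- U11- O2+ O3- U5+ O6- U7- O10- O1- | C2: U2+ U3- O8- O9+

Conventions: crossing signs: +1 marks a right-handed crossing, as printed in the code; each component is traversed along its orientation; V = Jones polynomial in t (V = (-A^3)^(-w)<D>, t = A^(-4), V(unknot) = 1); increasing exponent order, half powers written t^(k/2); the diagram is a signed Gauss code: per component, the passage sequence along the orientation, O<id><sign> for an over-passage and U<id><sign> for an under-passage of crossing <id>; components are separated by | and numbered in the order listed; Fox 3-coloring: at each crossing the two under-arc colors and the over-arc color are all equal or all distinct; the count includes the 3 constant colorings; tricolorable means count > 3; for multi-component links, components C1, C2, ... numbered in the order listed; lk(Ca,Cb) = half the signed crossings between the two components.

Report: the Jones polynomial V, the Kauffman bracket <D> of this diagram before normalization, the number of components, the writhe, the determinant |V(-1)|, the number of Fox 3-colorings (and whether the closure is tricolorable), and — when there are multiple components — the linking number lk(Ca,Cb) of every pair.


V = t^(-9/2) - t^(-5/2) - t^(-3/2) - t^(-1/2)
<D> = A^-7 + A^-3 + A - A^9 (w = -3)
2 components over 11 crossings, w = -3
lk(C1,C2): 0
27 Fox colorings among 3^11, |V(-1)| = 0: tricolorable
why: all 2 components of this link are unlinked algebraically


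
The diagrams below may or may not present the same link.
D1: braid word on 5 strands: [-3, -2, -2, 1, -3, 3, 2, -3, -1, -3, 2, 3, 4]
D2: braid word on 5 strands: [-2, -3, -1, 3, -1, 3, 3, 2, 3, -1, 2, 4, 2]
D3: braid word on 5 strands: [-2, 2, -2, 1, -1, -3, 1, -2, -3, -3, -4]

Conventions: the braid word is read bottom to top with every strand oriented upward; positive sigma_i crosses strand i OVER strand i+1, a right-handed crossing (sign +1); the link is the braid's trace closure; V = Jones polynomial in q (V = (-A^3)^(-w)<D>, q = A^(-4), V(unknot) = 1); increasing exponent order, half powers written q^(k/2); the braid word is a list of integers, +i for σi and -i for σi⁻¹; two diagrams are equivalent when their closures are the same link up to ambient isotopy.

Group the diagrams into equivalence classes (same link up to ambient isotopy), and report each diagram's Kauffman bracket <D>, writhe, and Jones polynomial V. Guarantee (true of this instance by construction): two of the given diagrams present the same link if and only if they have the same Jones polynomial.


equivalence classes: {D1} | {D2} | {D3}
D1 (bracket A^-1 + A^7; 13 crossings at w = -1): V = -q^(-5/2) - q^(-1/2)
V(D2) = q^(-5/2) - 2q^(-3/2) + 2q^(-1/2) - 4q^(1/2) + 3q^(3/2) - 3q^(5/2) + 2q^(7/2) - q^(9/2)  [13 crossings, <D> = A^-9 - 2A^-5 + 3A^-1 - 3A^3 + 4A^7 - 2A^11 + 2A^15 - A^19, w = +3]
D3 (bracket A^-9 + A^-1 - A^3 + A^7; 11 crossings at w = -5): V = -q^(-11/2) + q^(-9/2) - q^(-7/2) - q^(-3/2)
key observation: 3 classes among 3 diagrams; unequal V(q) rules out equality
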